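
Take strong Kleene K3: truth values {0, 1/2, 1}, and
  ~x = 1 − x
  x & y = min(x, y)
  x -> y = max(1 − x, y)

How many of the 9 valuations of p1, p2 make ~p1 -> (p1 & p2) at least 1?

p1 = 0, p2 = 0 ↦ 0  <
p1 = 0, p2 = 1/2 ↦ 0  <
p1 = 0, p2 = 1 ↦ 0  <
p1 = 1/2, p2 = 0 ↦ 1/2  <
p1 = 1/2, p2 = 1/2 ↦ 1/2  <
p1 = 1/2, p2 = 1 ↦ 1/2  <
p1 = 1, p2 = 0 ↦ 1  ≥
p1 = 1, p2 = 1/2 ↦ 1  ≥
p1 = 1, p2 = 1 ↦ 1  ≥
So 3 of the 9 assignments meet the threshold.

3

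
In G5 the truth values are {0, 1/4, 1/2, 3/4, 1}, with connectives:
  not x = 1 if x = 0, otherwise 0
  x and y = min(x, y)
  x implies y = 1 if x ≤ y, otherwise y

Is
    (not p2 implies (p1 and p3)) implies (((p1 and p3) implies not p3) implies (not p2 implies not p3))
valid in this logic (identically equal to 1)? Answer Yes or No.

Yes

At p1 = 1/2, p2 = 3/4, p3 = 3/4, for instance:
not p2 = not 3/4 = 0
p1 and p3 = 1/2 and 3/4 = 1/2
not p2 implies (p1 and p3) = 0 implies 1/2 = 1
not p3 = not 3/4 = 0
(p1 and p3) implies not p3 = 1/2 implies 0 = 0
not p2 implies not p3 = 0 implies 0 = 1
((p1 and p3) implies not p3) implies (not p2 implies not p3) = 0 implies 1 = 1
(not p2 implies (p1 and p3)) implies (((p1 and p3) implies not p3) implies (not p2 implies not p3)) = 1 implies 1 = 1
and checking the remaining 124 assignments likewise gives ≥ 1 in every case.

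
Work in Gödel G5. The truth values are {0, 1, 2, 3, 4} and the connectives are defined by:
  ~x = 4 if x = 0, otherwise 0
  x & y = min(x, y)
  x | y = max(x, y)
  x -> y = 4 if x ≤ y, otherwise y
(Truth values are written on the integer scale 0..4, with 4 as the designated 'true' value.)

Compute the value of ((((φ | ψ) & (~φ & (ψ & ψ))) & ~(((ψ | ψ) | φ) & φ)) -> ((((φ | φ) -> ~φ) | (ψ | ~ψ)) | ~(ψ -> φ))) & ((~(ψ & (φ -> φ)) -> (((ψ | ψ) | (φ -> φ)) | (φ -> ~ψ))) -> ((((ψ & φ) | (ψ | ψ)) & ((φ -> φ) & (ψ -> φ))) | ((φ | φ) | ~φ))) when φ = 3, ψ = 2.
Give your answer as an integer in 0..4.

φ | ψ = 3 | 2 = 3
~φ = ~3 = 0
ψ & ψ = 2 & 2 = 2
~φ & (ψ & ψ) = 0 & 2 = 0
(φ | ψ) & (~φ & (ψ & ψ)) = 3 & 0 = 0
ψ | ψ = 2 | 2 = 2
(ψ | ψ) | φ = 2 | 3 = 3
((ψ | ψ) | φ) & φ = 3 & 3 = 3
~(((ψ | ψ) | φ) & φ) = ~3 = 0
((φ | ψ) & (~φ & (ψ & ψ))) & ~(((ψ | ψ) | φ) & φ) = 0 & 0 = 0
φ | φ = 3 | 3 = 3
~φ = ~3 = 0
(φ | φ) -> ~φ = 3 -> 0 = 0
~ψ = ~2 = 0
ψ | ~ψ = 2 | 0 = 2
((φ | φ) -> ~φ) | (ψ | ~ψ) = 0 | 2 = 2
ψ -> φ = 2 -> 3 = 4
~(ψ -> φ) = ~4 = 0
(((φ | φ) -> ~φ) | (ψ | ~ψ)) | ~(ψ -> φ) = 2 | 0 = 2
(((φ | ψ) & (~φ & (ψ & ψ))) & ~(((ψ | ψ) | φ) & φ)) -> ((((φ | φ) -> ~φ) | (ψ | ~ψ)) | ~(ψ -> φ)) = 0 -> 2 = 4
φ -> φ = 3 -> 3 = 4
ψ & (φ -> φ) = 2 & 4 = 2
~(ψ & (φ -> φ)) = ~2 = 0
ψ | ψ = 2 | 2 = 2
φ -> φ = 3 -> 3 = 4
(ψ | ψ) | (φ -> φ) = 2 | 4 = 4
~ψ = ~2 = 0
φ -> ~ψ = 3 -> 0 = 0
((ψ | ψ) | (φ -> φ)) | (φ -> ~ψ) = 4 | 0 = 4
~(ψ & (φ -> φ)) -> (((ψ | ψ) | (φ -> φ)) | (φ -> ~ψ)) = 0 -> 4 = 4
ψ & φ = 2 & 3 = 2
ψ | ψ = 2 | 2 = 2
(ψ & φ) | (ψ | ψ) = 2 | 2 = 2
φ -> φ = 3 -> 3 = 4
ψ -> φ = 2 -> 3 = 4
(φ -> φ) & (ψ -> φ) = 4 & 4 = 4
((ψ & φ) | (ψ | ψ)) & ((φ -> φ) & (ψ -> φ)) = 2 & 4 = 2
φ | φ = 3 | 3 = 3
~φ = ~3 = 0
(φ | φ) | ~φ = 3 | 0 = 3
(((ψ & φ) | (ψ | ψ)) & ((φ -> φ) & (ψ -> φ))) | ((φ | φ) | ~φ) = 2 | 3 = 3
(~(ψ & (φ -> φ)) -> (((ψ | ψ) | (φ -> φ)) | (φ -> ~ψ))) -> ((((ψ & φ) | (ψ | ψ)) & ((φ -> φ) & (ψ -> φ))) | ((φ | φ) | ~φ)) = 4 -> 3 = 3
((((φ | ψ) & (~φ & (ψ & ψ))) & ~(((ψ | ψ) | φ) & φ)) -> ((((φ | φ) -> ~φ) | (ψ | ~ψ)) | ~(ψ -> φ))) & ((~(ψ & (φ -> φ)) -> (((ψ | ψ) | (φ -> φ)) | (φ -> ~ψ))) -> ((((ψ & φ) | (ψ | ψ)) & ((φ -> φ) & (ψ -> φ))) | ((φ | φ) | ~φ))) = 4 & 3 = 3

3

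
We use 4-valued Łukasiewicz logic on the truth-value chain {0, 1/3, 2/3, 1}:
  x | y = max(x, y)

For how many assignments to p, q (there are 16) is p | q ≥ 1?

7

p = 0, q = 0 ↦ 0  <
p = 0, q = 1/3 ↦ 1/3  <
p = 0, q = 2/3 ↦ 2/3  <
p = 0, q = 1 ↦ 1  ≥
p = 1/3, q = 0 ↦ 1/3  <
p = 1/3, q = 1/3 ↦ 1/3  <
p = 1/3, q = 2/3 ↦ 2/3  <
p = 1/3, q = 1 ↦ 1  ≥
p = 2/3, q = 0 ↦ 2/3  <
p = 2/3, q = 1/3 ↦ 2/3  <
p = 2/3, q = 2/3 ↦ 2/3  <
p = 2/3, q = 1 ↦ 1  ≥
p = 1, q = 0 ↦ 1  ≥
p = 1, q = 1/3 ↦ 1  ≥
p = 1, q = 2/3 ↦ 1  ≥
p = 1, q = 1 ↦ 1  ≥
So 7 of the 16 assignments meet the threshold.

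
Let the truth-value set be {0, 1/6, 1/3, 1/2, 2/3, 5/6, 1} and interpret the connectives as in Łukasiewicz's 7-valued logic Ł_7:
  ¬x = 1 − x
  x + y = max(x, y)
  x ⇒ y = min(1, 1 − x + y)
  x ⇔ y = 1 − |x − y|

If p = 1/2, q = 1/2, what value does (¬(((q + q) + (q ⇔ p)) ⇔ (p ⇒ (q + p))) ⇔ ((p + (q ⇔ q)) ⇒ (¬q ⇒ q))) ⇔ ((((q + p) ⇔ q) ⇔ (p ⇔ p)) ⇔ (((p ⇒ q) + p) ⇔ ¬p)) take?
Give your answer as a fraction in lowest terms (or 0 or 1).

1/2

q + q = 1/2 + 1/2 = 1/2
q ⇔ p = 1/2 ⇔ 1/2 = 1
(q + q) + (q ⇔ p) = 1/2 + 1 = 1
q + p = 1/2 + 1/2 = 1/2
p ⇒ (q + p) = 1/2 ⇒ 1/2 = 1
((q + q) + (q ⇔ p)) ⇔ (p ⇒ (q + p)) = 1 ⇔ 1 = 1
¬(((q + q) + (q ⇔ p)) ⇔ (p ⇒ (q + p))) = ¬1 = 0
q ⇔ q = 1/2 ⇔ 1/2 = 1
p + (q ⇔ q) = 1/2 + 1 = 1
¬q = ¬1/2 = 1/2
¬q ⇒ q = 1/2 ⇒ 1/2 = 1
(p + (q ⇔ q)) ⇒ (¬q ⇒ q) = 1 ⇒ 1 = 1
¬(((q + q) + (q ⇔ p)) ⇔ (p ⇒ (q + p))) ⇔ ((p + (q ⇔ q)) ⇒ (¬q ⇒ q)) = 0 ⇔ 1 = 0
q + p = 1/2 + 1/2 = 1/2
(q + p) ⇔ q = 1/2 ⇔ 1/2 = 1
p ⇔ p = 1/2 ⇔ 1/2 = 1
((q + p) ⇔ q) ⇔ (p ⇔ p) = 1 ⇔ 1 = 1
p ⇒ q = 1/2 ⇒ 1/2 = 1
(p ⇒ q) + p = 1 + 1/2 = 1
¬p = ¬1/2 = 1/2
((p ⇒ q) + p) ⇔ ¬p = 1 ⇔ 1/2 = 1/2
(((q + p) ⇔ q) ⇔ (p ⇔ p)) ⇔ (((p ⇒ q) + p) ⇔ ¬p) = 1 ⇔ 1/2 = 1/2
(¬(((q + q) + (q ⇔ p)) ⇔ (p ⇒ (q + p))) ⇔ ((p + (q ⇔ q)) ⇒ (¬q ⇒ q))) ⇔ ((((q + p) ⇔ q) ⇔ (p ⇔ p)) ⇔ (((p ⇒ q) + p) ⇔ ¬p)) = 0 ⇔ 1/2 = 1/2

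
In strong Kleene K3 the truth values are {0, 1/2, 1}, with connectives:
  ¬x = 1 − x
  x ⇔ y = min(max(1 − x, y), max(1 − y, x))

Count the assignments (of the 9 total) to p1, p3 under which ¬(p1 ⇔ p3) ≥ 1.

2

p1 = 0, p3 = 0 ↦ 0  <
p1 = 0, p3 = 1/2 ↦ 1/2  <
p1 = 0, p3 = 1 ↦ 1  ≥
p1 = 1/2, p3 = 0 ↦ 1/2  <
p1 = 1/2, p3 = 1/2 ↦ 1/2  <
p1 = 1/2, p3 = 1 ↦ 1/2  <
p1 = 1, p3 = 0 ↦ 1  ≥
p1 = 1, p3 = 1/2 ↦ 1/2  <
p1 = 1, p3 = 1 ↦ 0  <
So 2 of the 9 assignments meet the threshold.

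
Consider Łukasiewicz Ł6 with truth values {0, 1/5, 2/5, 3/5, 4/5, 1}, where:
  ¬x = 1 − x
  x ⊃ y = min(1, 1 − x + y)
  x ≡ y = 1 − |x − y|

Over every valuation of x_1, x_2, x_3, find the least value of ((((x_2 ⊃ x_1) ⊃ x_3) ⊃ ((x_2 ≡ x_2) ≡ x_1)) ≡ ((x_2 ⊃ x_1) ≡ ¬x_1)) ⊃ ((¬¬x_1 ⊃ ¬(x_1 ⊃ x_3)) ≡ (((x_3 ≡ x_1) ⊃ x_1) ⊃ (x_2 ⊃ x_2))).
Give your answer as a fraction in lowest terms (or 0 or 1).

Take x_1 = 3/5, x_2 = 4/5, x_3 = 4/5:
x_2 ⊃ x_1 = 4/5 ⊃ 3/5 = 4/5
(x_2 ⊃ x_1) ⊃ x_3 = 4/5 ⊃ 4/5 = 1
x_2 ≡ x_2 = 4/5 ≡ 4/5 = 1
(x_2 ≡ x_2) ≡ x_1 = 1 ≡ 3/5 = 3/5
((x_2 ⊃ x_1) ⊃ x_3) ⊃ ((x_2 ≡ x_2) ≡ x_1) = 1 ⊃ 3/5 = 3/5
x_2 ⊃ x_1 = 4/5 ⊃ 3/5 = 4/5
¬x_1 = ¬3/5 = 2/5
(x_2 ⊃ x_1) ≡ ¬x_1 = 4/5 ≡ 2/5 = 3/5
(((x_2 ⊃ x_1) ⊃ x_3) ⊃ ((x_2 ≡ x_2) ≡ x_1)) ≡ ((x_2 ⊃ x_1) ≡ ¬x_1) = 3/5 ≡ 3/5 = 1
¬x_1 = ¬3/5 = 2/5
¬¬x_1 = ¬2/5 = 3/5
x_1 ⊃ x_3 = 3/5 ⊃ 4/5 = 1
¬(x_1 ⊃ x_3) = ¬1 = 0
¬¬x_1 ⊃ ¬(x_1 ⊃ x_3) = 3/5 ⊃ 0 = 2/5
x_3 ≡ x_1 = 4/5 ≡ 3/5 = 4/5
(x_3 ≡ x_1) ⊃ x_1 = 4/5 ⊃ 3/5 = 4/5
x_2 ⊃ x_2 = 4/5 ⊃ 4/5 = 1
((x_3 ≡ x_1) ⊃ x_1) ⊃ (x_2 ⊃ x_2) = 4/5 ⊃ 1 = 1
(¬¬x_1 ⊃ ¬(x_1 ⊃ x_3)) ≡ (((x_3 ≡ x_1) ⊃ x_1) ⊃ (x_2 ⊃ x_2)) = 2/5 ≡ 1 = 2/5
((((x_2 ⊃ x_1) ⊃ x_3) ⊃ ((x_2 ≡ x_2) ≡ x_1)) ≡ ((x_2 ⊃ x_1) ≡ ¬x_1)) ⊃ ((¬¬x_1 ⊃ ¬(x_1 ⊃ x_3)) ≡ (((x_3 ≡ x_1) ⊃ x_1) ⊃ (x_2 ⊃ x_2))) = 1 ⊃ 2/5 = 2/5
No assignment yields a value below 2/5, so this is the minimum.

2/5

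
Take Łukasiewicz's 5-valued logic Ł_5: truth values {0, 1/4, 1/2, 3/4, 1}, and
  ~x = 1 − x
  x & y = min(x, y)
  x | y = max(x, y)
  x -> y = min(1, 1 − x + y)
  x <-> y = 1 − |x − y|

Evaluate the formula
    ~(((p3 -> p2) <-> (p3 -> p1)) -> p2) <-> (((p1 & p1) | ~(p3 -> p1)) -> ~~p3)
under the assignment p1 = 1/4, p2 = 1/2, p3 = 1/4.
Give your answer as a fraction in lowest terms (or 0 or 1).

p3 -> p2 = 1/4 -> 1/2 = 1
p3 -> p1 = 1/4 -> 1/4 = 1
(p3 -> p2) <-> (p3 -> p1) = 1 <-> 1 = 1
((p3 -> p2) <-> (p3 -> p1)) -> p2 = 1 -> 1/2 = 1/2
~(((p3 -> p2) <-> (p3 -> p1)) -> p2) = ~1/2 = 1/2
p1 & p1 = 1/4 & 1/4 = 1/4
p3 -> p1 = 1/4 -> 1/4 = 1
~(p3 -> p1) = ~1 = 0
(p1 & p1) | ~(p3 -> p1) = 1/4 | 0 = 1/4
~p3 = ~1/4 = 3/4
~~p3 = ~3/4 = 1/4
((p1 & p1) | ~(p3 -> p1)) -> ~~p3 = 1/4 -> 1/4 = 1
~(((p3 -> p2) <-> (p3 -> p1)) -> p2) <-> (((p1 & p1) | ~(p3 -> p1)) -> ~~p3) = 1/2 <-> 1 = 1/2

1/2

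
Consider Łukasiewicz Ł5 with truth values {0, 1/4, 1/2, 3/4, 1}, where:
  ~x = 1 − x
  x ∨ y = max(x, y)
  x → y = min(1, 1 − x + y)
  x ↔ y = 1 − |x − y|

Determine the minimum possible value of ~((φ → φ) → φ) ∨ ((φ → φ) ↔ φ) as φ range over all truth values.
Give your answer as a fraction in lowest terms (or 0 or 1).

1/2

Take φ = 1/2:
φ → φ = 1/2 → 1/2 = 1
(φ → φ) → φ = 1 → 1/2 = 1/2
~((φ → φ) → φ) = ~1/2 = 1/2
φ → φ = 1/2 → 1/2 = 1
(φ → φ) ↔ φ = 1 ↔ 1/2 = 1/2
~((φ → φ) → φ) ∨ ((φ → φ) ↔ φ) = 1/2 ∨ 1/2 = 1/2
No assignment yields a value below 1/2, so this is the minimum.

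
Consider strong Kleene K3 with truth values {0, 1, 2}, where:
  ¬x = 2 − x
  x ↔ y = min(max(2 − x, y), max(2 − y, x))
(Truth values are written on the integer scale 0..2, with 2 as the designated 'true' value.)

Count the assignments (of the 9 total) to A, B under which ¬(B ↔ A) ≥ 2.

A = 0, B = 0 ↦ 0  <
A = 0, B = 1 ↦ 1  <
A = 0, B = 2 ↦ 2  ≥
A = 1, B = 0 ↦ 1  <
A = 1, B = 1 ↦ 1  <
A = 1, B = 2 ↦ 1  <
A = 2, B = 0 ↦ 2  ≥
A = 2, B = 1 ↦ 1  <
A = 2, B = 2 ↦ 0  <
So 2 of the 9 assignments meet the threshold.

2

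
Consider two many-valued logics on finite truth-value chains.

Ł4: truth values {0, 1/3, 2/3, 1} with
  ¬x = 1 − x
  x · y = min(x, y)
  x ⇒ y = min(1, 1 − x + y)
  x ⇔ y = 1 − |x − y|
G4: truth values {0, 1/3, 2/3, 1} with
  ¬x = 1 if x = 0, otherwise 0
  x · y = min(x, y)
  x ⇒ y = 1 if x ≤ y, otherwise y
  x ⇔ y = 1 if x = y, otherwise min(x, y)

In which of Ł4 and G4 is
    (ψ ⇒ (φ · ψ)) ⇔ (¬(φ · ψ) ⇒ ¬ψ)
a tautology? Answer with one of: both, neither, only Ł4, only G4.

only Ł4

In Ł4: every assignment gives 1 — tautology.
In G4: at φ = 1/3, ψ = 2/3 the value is 1/3 — not a tautology.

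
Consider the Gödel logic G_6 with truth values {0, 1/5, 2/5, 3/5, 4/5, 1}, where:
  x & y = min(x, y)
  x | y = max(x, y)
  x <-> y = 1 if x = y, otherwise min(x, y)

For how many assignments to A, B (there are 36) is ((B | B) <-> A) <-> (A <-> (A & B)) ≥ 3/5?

value 1: 21 assignments (counts)
value 4/5: 1 assignment (counts)
value 3/5: 2 assignments (counts)
value 2/5: 3 assignments
value 1/5: 4 assignments
value 0: 5 assignments
So 24 of the 36 assignments meet the threshold.

24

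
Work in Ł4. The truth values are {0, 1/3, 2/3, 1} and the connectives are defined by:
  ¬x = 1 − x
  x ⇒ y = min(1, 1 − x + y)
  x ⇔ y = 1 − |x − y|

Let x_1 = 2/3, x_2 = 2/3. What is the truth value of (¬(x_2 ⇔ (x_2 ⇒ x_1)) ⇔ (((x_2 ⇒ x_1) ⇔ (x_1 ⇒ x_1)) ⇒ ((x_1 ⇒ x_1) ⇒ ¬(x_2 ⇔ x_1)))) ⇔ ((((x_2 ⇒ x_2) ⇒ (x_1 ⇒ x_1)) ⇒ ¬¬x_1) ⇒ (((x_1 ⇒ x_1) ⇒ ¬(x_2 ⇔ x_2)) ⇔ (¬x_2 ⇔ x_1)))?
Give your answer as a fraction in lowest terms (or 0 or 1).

1

x_2 ⇒ x_1 = 2/3 ⇒ 2/3 = 1
x_2 ⇔ (x_2 ⇒ x_1) = 2/3 ⇔ 1 = 2/3
¬(x_2 ⇔ (x_2 ⇒ x_1)) = ¬2/3 = 1/3
x_2 ⇒ x_1 = 2/3 ⇒ 2/3 = 1
x_1 ⇒ x_1 = 2/3 ⇒ 2/3 = 1
(x_2 ⇒ x_1) ⇔ (x_1 ⇒ x_1) = 1 ⇔ 1 = 1
x_1 ⇒ x_1 = 2/3 ⇒ 2/3 = 1
x_2 ⇔ x_1 = 2/3 ⇔ 2/3 = 1
¬(x_2 ⇔ x_1) = ¬1 = 0
(x_1 ⇒ x_1) ⇒ ¬(x_2 ⇔ x_1) = 1 ⇒ 0 = 0
((x_2 ⇒ x_1) ⇔ (x_1 ⇒ x_1)) ⇒ ((x_1 ⇒ x_1) ⇒ ¬(x_2 ⇔ x_1)) = 1 ⇒ 0 = 0
¬(x_2 ⇔ (x_2 ⇒ x_1)) ⇔ (((x_2 ⇒ x_1) ⇔ (x_1 ⇒ x_1)) ⇒ ((x_1 ⇒ x_1) ⇒ ¬(x_2 ⇔ x_1))) = 1/3 ⇔ 0 = 2/3
x_2 ⇒ x_2 = 2/3 ⇒ 2/3 = 1
x_1 ⇒ x_1 = 2/3 ⇒ 2/3 = 1
(x_2 ⇒ x_2) ⇒ (x_1 ⇒ x_1) = 1 ⇒ 1 = 1
¬x_1 = ¬2/3 = 1/3
¬¬x_1 = ¬1/3 = 2/3
((x_2 ⇒ x_2) ⇒ (x_1 ⇒ x_1)) ⇒ ¬¬x_1 = 1 ⇒ 2/3 = 2/3
x_1 ⇒ x_1 = 2/3 ⇒ 2/3 = 1
x_2 ⇔ x_2 = 2/3 ⇔ 2/3 = 1
¬(x_2 ⇔ x_2) = ¬1 = 0
(x_1 ⇒ x_1) ⇒ ¬(x_2 ⇔ x_2) = 1 ⇒ 0 = 0
¬x_2 = ¬2/3 = 1/3
¬x_2 ⇔ x_1 = 1/3 ⇔ 2/3 = 2/3
((x_1 ⇒ x_1) ⇒ ¬(x_2 ⇔ x_2)) ⇔ (¬x_2 ⇔ x_1) = 0 ⇔ 2/3 = 1/3
(((x_2 ⇒ x_2) ⇒ (x_1 ⇒ x_1)) ⇒ ¬¬x_1) ⇒ (((x_1 ⇒ x_1) ⇒ ¬(x_2 ⇔ x_2)) ⇔ (¬x_2 ⇔ x_1)) = 2/3 ⇒ 1/3 = 2/3
(¬(x_2 ⇔ (x_2 ⇒ x_1)) ⇔ (((x_2 ⇒ x_1) ⇔ (x_1 ⇒ x_1)) ⇒ ((x_1 ⇒ x_1) ⇒ ¬(x_2 ⇔ x_1)))) ⇔ ((((x_2 ⇒ x_2) ⇒ (x_1 ⇒ x_1)) ⇒ ¬¬x_1) ⇒ (((x_1 ⇒ x_1) ⇒ ¬(x_2 ⇔ x_2)) ⇔ (¬x_2 ⇔ x_1))) = 2/3 ⇔ 2/3 = 1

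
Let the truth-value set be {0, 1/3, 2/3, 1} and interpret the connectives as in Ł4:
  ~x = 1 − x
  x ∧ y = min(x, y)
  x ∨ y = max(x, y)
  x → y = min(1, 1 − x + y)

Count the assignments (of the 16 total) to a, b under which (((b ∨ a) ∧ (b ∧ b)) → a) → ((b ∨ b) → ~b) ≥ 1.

a = 0, b = 0 ↦ 1  ≥
a = 0, b = 1/3 ↦ 1  ≥
a = 0, b = 2/3 ↦ 1  ≥
a = 0, b = 1 ↦ 1  ≥
a = 1/3, b = 0 ↦ 1  ≥
a = 1/3, b = 1/3 ↦ 1  ≥
a = 1/3, b = 2/3 ↦ 1  ≥
a = 1/3, b = 1 ↦ 2/3  <
a = 2/3, b = 0 ↦ 1  ≥
a = 2/3, b = 1/3 ↦ 1  ≥
a = 2/3, b = 2/3 ↦ 2/3  <
a = 2/3, b = 1 ↦ 1/3  <
a = 1, b = 0 ↦ 1  ≥
a = 1, b = 1/3 ↦ 1  ≥
a = 1, b = 2/3 ↦ 2/3  <
a = 1, b = 1 ↦ 0  <
So 11 of the 16 assignments meet the threshold.

11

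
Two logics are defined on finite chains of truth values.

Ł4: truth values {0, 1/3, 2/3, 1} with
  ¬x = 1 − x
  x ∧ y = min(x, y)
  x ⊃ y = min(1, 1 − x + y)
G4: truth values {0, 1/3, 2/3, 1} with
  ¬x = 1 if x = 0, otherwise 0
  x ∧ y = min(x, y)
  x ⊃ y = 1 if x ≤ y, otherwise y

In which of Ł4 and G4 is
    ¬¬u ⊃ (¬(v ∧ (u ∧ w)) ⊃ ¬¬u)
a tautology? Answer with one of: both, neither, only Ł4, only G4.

In Ł4: every assignment gives 1 — tautology.
In G4: every assignment gives 1 — tautology.

both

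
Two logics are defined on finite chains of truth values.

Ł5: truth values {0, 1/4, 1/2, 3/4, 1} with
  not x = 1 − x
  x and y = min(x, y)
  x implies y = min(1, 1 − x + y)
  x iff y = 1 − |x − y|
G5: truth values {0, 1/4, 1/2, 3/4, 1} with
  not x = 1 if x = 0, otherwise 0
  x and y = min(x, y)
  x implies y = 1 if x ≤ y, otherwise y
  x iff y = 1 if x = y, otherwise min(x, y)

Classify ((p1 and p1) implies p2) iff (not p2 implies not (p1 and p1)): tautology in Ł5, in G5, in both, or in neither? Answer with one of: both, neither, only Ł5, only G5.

In Ł5: every assignment gives 1 — tautology.
In G5: at p1 = 1/2, p2 = 1/4 the value is 1/4 — not a tautology.

only Ł5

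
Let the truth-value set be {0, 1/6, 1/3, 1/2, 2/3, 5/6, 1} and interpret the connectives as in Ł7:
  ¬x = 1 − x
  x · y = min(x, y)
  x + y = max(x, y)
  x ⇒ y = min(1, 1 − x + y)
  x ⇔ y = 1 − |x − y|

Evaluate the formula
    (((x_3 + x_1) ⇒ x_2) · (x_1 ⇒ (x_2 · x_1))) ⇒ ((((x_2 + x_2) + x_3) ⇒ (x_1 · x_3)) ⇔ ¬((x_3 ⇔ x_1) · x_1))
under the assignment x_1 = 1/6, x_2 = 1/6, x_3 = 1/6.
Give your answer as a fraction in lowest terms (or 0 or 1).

x_3 + x_1 = 1/6 + 1/6 = 1/6
(x_3 + x_1) ⇒ x_2 = 1/6 ⇒ 1/6 = 1
x_2 · x_1 = 1/6 · 1/6 = 1/6
x_1 ⇒ (x_2 · x_1) = 1/6 ⇒ 1/6 = 1
((x_3 + x_1) ⇒ x_2) · (x_1 ⇒ (x_2 · x_1)) = 1 · 1 = 1
x_2 + x_2 = 1/6 + 1/6 = 1/6
(x_2 + x_2) + x_3 = 1/6 + 1/6 = 1/6
x_1 · x_3 = 1/6 · 1/6 = 1/6
((x_2 + x_2) + x_3) ⇒ (x_1 · x_3) = 1/6 ⇒ 1/6 = 1
x_3 ⇔ x_1 = 1/6 ⇔ 1/6 = 1
(x_3 ⇔ x_1) · x_1 = 1 · 1/6 = 1/6
¬((x_3 ⇔ x_1) · x_1) = ¬1/6 = 5/6
(((x_2 + x_2) + x_3) ⇒ (x_1 · x_3)) ⇔ ¬((x_3 ⇔ x_1) · x_1) = 1 ⇔ 5/6 = 5/6
(((x_3 + x_1) ⇒ x_2) · (x_1 ⇒ (x_2 · x_1))) ⇒ ((((x_2 + x_2) + x_3) ⇒ (x_1 · x_3)) ⇔ ¬((x_3 ⇔ x_1) · x_1)) = 1 ⇒ 5/6 = 5/6

5/6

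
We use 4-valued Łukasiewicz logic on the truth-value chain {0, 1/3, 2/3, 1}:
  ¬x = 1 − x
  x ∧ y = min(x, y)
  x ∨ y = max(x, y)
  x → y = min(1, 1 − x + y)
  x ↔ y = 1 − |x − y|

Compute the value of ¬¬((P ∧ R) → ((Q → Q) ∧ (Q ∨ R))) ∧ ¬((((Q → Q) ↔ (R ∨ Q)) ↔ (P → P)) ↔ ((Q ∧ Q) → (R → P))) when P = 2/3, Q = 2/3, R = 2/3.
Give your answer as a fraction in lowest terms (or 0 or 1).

P ∧ R = 2/3 ∧ 2/3 = 2/3
Q → Q = 2/3 → 2/3 = 1
Q ∨ R = 2/3 ∨ 2/3 = 2/3
(Q → Q) ∧ (Q ∨ R) = 1 ∧ 2/3 = 2/3
(P ∧ R) → ((Q → Q) ∧ (Q ∨ R)) = 2/3 → 2/3 = 1
¬((P ∧ R) → ((Q → Q) ∧ (Q ∨ R))) = ¬1 = 0
¬¬((P ∧ R) → ((Q → Q) ∧ (Q ∨ R))) = ¬0 = 1
Q → Q = 2/3 → 2/3 = 1
R ∨ Q = 2/3 ∨ 2/3 = 2/3
(Q → Q) ↔ (R ∨ Q) = 1 ↔ 2/3 = 2/3
P → P = 2/3 → 2/3 = 1
((Q → Q) ↔ (R ∨ Q)) ↔ (P → P) = 2/3 ↔ 1 = 2/3
Q ∧ Q = 2/3 ∧ 2/3 = 2/3
R → P = 2/3 → 2/3 = 1
(Q ∧ Q) → (R → P) = 2/3 → 1 = 1
(((Q → Q) ↔ (R ∨ Q)) ↔ (P → P)) ↔ ((Q ∧ Q) → (R → P)) = 2/3 ↔ 1 = 2/3
¬((((Q → Q) ↔ (R ∨ Q)) ↔ (P → P)) ↔ ((Q ∧ Q) → (R → P))) = ¬2/3 = 1/3
¬¬((P ∧ R) → ((Q → Q) ∧ (Q ∨ R))) ∧ ¬((((Q → Q) ↔ (R ∨ Q)) ↔ (P → P)) ↔ ((Q ∧ Q) → (R → P))) = 1 ∧ 1/3 = 1/3

1/3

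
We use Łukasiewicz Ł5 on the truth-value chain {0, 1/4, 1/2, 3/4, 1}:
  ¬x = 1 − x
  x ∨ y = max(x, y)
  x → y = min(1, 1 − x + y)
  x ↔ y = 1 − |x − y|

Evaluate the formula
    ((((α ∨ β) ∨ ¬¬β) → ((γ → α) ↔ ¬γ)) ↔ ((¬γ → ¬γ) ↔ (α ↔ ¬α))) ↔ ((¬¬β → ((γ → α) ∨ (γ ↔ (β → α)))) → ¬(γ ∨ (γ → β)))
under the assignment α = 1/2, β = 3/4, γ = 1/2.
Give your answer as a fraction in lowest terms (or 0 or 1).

α ∨ β = 1/2 ∨ 3/4 = 3/4
¬β = ¬3/4 = 1/4
¬¬β = ¬1/4 = 3/4
(α ∨ β) ∨ ¬¬β = 3/4 ∨ 3/4 = 3/4
γ → α = 1/2 → 1/2 = 1
¬γ = ¬1/2 = 1/2
(γ → α) ↔ ¬γ = 1 ↔ 1/2 = 1/2
((α ∨ β) ∨ ¬¬β) → ((γ → α) ↔ ¬γ) = 3/4 → 1/2 = 3/4
¬γ = ¬1/2 = 1/2
¬γ = ¬1/2 = 1/2
¬γ → ¬γ = 1/2 → 1/2 = 1
¬α = ¬1/2 = 1/2
α ↔ ¬α = 1/2 ↔ 1/2 = 1
(¬γ → ¬γ) ↔ (α ↔ ¬α) = 1 ↔ 1 = 1
(((α ∨ β) ∨ ¬¬β) → ((γ → α) ↔ ¬γ)) ↔ ((¬γ → ¬γ) ↔ (α ↔ ¬α)) = 3/4 ↔ 1 = 3/4
¬β = ¬3/4 = 1/4
¬¬β = ¬1/4 = 3/4
γ → α = 1/2 → 1/2 = 1
β → α = 3/4 → 1/2 = 3/4
γ ↔ (β → α) = 1/2 ↔ 3/4 = 3/4
(γ → α) ∨ (γ ↔ (β → α)) = 1 ∨ 3/4 = 1
¬¬β → ((γ → α) ∨ (γ ↔ (β → α))) = 3/4 → 1 = 1
γ → β = 1/2 → 3/4 = 1
γ ∨ (γ → β) = 1/2 ∨ 1 = 1
¬(γ ∨ (γ → β)) = ¬1 = 0
(¬¬β → ((γ → α) ∨ (γ ↔ (β → α)))) → ¬(γ ∨ (γ → β)) = 1 → 0 = 0
((((α ∨ β) ∨ ¬¬β) → ((γ → α) ↔ ¬γ)) ↔ ((¬γ → ¬γ) ↔ (α ↔ ¬α))) ↔ ((¬¬β → ((γ → α) ∨ (γ ↔ (β → α)))) → ¬(γ ∨ (γ → β))) = 3/4 ↔ 0 = 1/4

1/4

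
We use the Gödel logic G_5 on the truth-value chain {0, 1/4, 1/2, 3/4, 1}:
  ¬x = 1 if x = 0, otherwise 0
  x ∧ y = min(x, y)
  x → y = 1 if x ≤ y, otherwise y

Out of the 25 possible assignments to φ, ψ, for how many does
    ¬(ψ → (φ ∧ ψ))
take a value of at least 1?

4

value 1: 4 assignments (counts)
value 0: 21 assignments
So 4 of the 25 assignments meet the threshold.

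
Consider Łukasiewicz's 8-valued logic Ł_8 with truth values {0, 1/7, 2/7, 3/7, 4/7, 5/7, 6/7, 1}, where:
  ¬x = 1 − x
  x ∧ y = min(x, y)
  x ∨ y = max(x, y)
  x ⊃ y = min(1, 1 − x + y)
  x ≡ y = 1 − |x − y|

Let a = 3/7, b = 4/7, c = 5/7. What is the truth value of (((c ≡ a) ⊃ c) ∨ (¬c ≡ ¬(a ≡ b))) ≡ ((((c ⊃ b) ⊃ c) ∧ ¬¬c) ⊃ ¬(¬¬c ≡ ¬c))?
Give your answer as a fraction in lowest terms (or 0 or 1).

c ≡ a = 5/7 ≡ 3/7 = 5/7
(c ≡ a) ⊃ c = 5/7 ⊃ 5/7 = 1
¬c = ¬5/7 = 2/7
a ≡ b = 3/7 ≡ 4/7 = 6/7
¬(a ≡ b) = ¬6/7 = 1/7
¬c ≡ ¬(a ≡ b) = 2/7 ≡ 1/7 = 6/7
((c ≡ a) ⊃ c) ∨ (¬c ≡ ¬(a ≡ b)) = 1 ∨ 6/7 = 1
c ⊃ b = 5/7 ⊃ 4/7 = 6/7
(c ⊃ b) ⊃ c = 6/7 ⊃ 5/7 = 6/7
¬c = ¬5/7 = 2/7
¬¬c = ¬2/7 = 5/7
((c ⊃ b) ⊃ c) ∧ ¬¬c = 6/7 ∧ 5/7 = 5/7
¬c = ¬5/7 = 2/7
¬¬c = ¬2/7 = 5/7
¬c = ¬5/7 = 2/7
¬¬c ≡ ¬c = 5/7 ≡ 2/7 = 4/7
¬(¬¬c ≡ ¬c) = ¬4/7 = 3/7
(((c ⊃ b) ⊃ c) ∧ ¬¬c) ⊃ ¬(¬¬c ≡ ¬c) = 5/7 ⊃ 3/7 = 5/7
(((c ≡ a) ⊃ c) ∨ (¬c ≡ ¬(a ≡ b))) ≡ ((((c ⊃ b) ⊃ c) ∧ ¬¬c) ⊃ ¬(¬¬c ≡ ¬c)) = 1 ≡ 5/7 = 5/7

5/7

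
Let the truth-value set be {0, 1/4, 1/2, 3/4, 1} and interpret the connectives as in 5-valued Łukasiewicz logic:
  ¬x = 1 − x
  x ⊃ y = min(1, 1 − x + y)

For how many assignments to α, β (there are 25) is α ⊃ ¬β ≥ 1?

value 1: 15 assignments (counts)
value 3/4: 4 assignments
value 1/2: 3 assignments
value 1/4: 2 assignments
value 0: 1 assignment
So 15 of the 25 assignments meet the threshold.

15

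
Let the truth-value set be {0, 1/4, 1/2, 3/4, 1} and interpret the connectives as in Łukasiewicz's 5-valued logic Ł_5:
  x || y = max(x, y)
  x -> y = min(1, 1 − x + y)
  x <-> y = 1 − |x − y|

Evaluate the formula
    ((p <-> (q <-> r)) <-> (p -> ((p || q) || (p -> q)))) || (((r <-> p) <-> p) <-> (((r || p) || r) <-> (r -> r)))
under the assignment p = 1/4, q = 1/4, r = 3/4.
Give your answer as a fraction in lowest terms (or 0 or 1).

1

q <-> r = 1/4 <-> 3/4 = 1/2
p <-> (q <-> r) = 1/4 <-> 1/2 = 3/4
p || q = 1/4 || 1/4 = 1/4
p -> q = 1/4 -> 1/4 = 1
(p || q) || (p -> q) = 1/4 || 1 = 1
p -> ((p || q) || (p -> q)) = 1/4 -> 1 = 1
(p <-> (q <-> r)) <-> (p -> ((p || q) || (p -> q))) = 3/4 <-> 1 = 3/4
r <-> p = 3/4 <-> 1/4 = 1/2
(r <-> p) <-> p = 1/2 <-> 1/4 = 3/4
r || p = 3/4 || 1/4 = 3/4
(r || p) || r = 3/4 || 3/4 = 3/4
r -> r = 3/4 -> 3/4 = 1
((r || p) || r) <-> (r -> r) = 3/4 <-> 1 = 3/4
((r <-> p) <-> p) <-> (((r || p) || r) <-> (r -> r)) = 3/4 <-> 3/4 = 1
((p <-> (q <-> r)) <-> (p -> ((p || q) || (p -> q)))) || (((r <-> p) <-> p) <-> (((r || p) || r) <-> (r -> r))) = 3/4 || 1 = 1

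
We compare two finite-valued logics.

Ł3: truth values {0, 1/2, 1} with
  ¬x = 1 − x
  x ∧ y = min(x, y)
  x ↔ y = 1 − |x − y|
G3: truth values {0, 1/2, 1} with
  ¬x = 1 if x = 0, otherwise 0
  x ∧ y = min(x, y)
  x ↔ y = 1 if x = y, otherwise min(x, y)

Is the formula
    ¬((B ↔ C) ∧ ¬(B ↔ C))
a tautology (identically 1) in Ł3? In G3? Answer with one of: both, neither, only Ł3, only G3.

In Ł3: at B = 0, C = 1/2 the value is 1/2 — not a tautology.
In G3: every assignment gives 1 — tautology.

only G3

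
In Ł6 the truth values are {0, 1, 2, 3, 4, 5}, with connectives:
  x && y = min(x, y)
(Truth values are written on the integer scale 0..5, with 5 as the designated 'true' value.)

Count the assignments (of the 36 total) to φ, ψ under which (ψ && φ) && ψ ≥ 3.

value 5: 1 assignment (counts)
value 4: 3 assignments (counts)
value 3: 5 assignments (counts)
value 2: 7 assignments
value 1: 9 assignments
value 0: 11 assignments
So 9 of the 36 assignments meet the threshold.

9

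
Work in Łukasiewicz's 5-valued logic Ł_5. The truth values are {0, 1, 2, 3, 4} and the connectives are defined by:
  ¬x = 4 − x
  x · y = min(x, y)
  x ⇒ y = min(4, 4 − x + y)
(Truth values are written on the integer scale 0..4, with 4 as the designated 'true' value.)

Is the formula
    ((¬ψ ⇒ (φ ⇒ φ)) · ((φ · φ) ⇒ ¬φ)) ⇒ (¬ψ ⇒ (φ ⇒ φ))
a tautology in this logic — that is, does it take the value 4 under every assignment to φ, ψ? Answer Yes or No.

At φ = 4, ψ = 2, for instance:
¬ψ = ¬2 = 2
φ ⇒ φ = 4 ⇒ 4 = 4
¬ψ ⇒ (φ ⇒ φ) = 2 ⇒ 4 = 4
φ · φ = 4 · 4 = 4
¬φ = ¬4 = 0
(φ · φ) ⇒ ¬φ = 4 ⇒ 0 = 0
(¬ψ ⇒ (φ ⇒ φ)) · ((φ · φ) ⇒ ¬φ) = 4 · 0 = 0
((¬ψ ⇒ (φ ⇒ φ)) · ((φ · φ) ⇒ ¬φ)) ⇒ (¬ψ ⇒ (φ ⇒ φ)) = 0 ⇒ 4 = 4
and checking the remaining 24 assignments likewise gives ≥ 4 in every case.

Yes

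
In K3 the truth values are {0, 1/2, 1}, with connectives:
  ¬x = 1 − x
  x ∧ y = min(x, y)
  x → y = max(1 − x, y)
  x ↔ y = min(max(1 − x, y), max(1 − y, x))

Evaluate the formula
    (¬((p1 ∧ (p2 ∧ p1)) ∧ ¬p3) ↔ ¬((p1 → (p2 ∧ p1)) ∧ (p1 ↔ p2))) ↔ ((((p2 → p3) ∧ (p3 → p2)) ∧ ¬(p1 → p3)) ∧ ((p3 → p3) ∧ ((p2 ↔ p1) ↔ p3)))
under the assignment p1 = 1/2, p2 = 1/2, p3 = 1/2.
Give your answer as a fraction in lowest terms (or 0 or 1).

p2 ∧ p1 = 1/2 ∧ 1/2 = 1/2
p1 ∧ (p2 ∧ p1) = 1/2 ∧ 1/2 = 1/2
¬p3 = ¬1/2 = 1/2
(p1 ∧ (p2 ∧ p1)) ∧ ¬p3 = 1/2 ∧ 1/2 = 1/2
¬((p1 ∧ (p2 ∧ p1)) ∧ ¬p3) = ¬1/2 = 1/2
p2 ∧ p1 = 1/2 ∧ 1/2 = 1/2
p1 → (p2 ∧ p1) = 1/2 → 1/2 = 1/2
p1 ↔ p2 = 1/2 ↔ 1/2 = 1/2
(p1 → (p2 ∧ p1)) ∧ (p1 ↔ p2) = 1/2 ∧ 1/2 = 1/2
¬((p1 → (p2 ∧ p1)) ∧ (p1 ↔ p2)) = ¬1/2 = 1/2
¬((p1 ∧ (p2 ∧ p1)) ∧ ¬p3) ↔ ¬((p1 → (p2 ∧ p1)) ∧ (p1 ↔ p2)) = 1/2 ↔ 1/2 = 1/2
p2 → p3 = 1/2 → 1/2 = 1/2
p3 → p2 = 1/2 → 1/2 = 1/2
(p2 → p3) ∧ (p3 → p2) = 1/2 ∧ 1/2 = 1/2
p1 → p3 = 1/2 → 1/2 = 1/2
¬(p1 → p3) = ¬1/2 = 1/2
((p2 → p3) ∧ (p3 → p2)) ∧ ¬(p1 → p3) = 1/2 ∧ 1/2 = 1/2
p3 → p3 = 1/2 → 1/2 = 1/2
p2 ↔ p1 = 1/2 ↔ 1/2 = 1/2
(p2 ↔ p1) ↔ p3 = 1/2 ↔ 1/2 = 1/2
(p3 → p3) ∧ ((p2 ↔ p1) ↔ p3) = 1/2 ∧ 1/2 = 1/2
(((p2 → p3) ∧ (p3 → p2)) ∧ ¬(p1 → p3)) ∧ ((p3 → p3) ∧ ((p2 ↔ p1) ↔ p3)) = 1/2 ∧ 1/2 = 1/2
(¬((p1 ∧ (p2 ∧ p1)) ∧ ¬p3) ↔ ¬((p1 → (p2 ∧ p1)) ∧ (p1 ↔ p2))) ↔ ((((p2 → p3) ∧ (p3 → p2)) ∧ ¬(p1 → p3)) ∧ ((p3 → p3) ∧ ((p2 ↔ p1) ↔ p3))) = 1/2 ↔ 1/2 = 1/2

1/2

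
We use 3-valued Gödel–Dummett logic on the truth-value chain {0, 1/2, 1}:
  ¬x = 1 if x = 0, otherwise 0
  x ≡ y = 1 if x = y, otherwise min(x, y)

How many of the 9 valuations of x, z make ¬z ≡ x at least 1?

3

x = 0, z = 0 ↦ 0  <
x = 0, z = 1/2 ↦ 1  ≥
x = 0, z = 1 ↦ 1  ≥
x = 1/2, z = 0 ↦ 1/2  <
x = 1/2, z = 1/2 ↦ 0  <
x = 1/2, z = 1 ↦ 0  <
x = 1, z = 0 ↦ 1  ≥
x = 1, z = 1/2 ↦ 0  <
x = 1, z = 1 ↦ 0  <
So 3 of the 9 assignments meet the threshold.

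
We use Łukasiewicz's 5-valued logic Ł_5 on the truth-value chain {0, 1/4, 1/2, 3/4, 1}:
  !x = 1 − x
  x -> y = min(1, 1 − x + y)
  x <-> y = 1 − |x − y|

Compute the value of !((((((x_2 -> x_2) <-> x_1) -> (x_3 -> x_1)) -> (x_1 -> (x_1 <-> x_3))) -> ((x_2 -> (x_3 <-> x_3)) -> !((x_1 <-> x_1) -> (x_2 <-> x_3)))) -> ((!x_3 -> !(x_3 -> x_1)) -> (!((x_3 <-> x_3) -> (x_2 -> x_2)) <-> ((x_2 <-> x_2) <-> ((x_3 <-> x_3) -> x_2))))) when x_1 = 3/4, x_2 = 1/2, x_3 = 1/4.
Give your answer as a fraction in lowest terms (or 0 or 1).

x_2 -> x_2 = 1/2 -> 1/2 = 1
(x_2 -> x_2) <-> x_1 = 1 <-> 3/4 = 3/4
x_3 -> x_1 = 1/4 -> 3/4 = 1
((x_2 -> x_2) <-> x_1) -> (x_3 -> x_1) = 3/4 -> 1 = 1
x_1 <-> x_3 = 3/4 <-> 1/4 = 1/2
x_1 -> (x_1 <-> x_3) = 3/4 -> 1/2 = 3/4
(((x_2 -> x_2) <-> x_1) -> (x_3 -> x_1)) -> (x_1 -> (x_1 <-> x_3)) = 1 -> 3/4 = 3/4
x_3 <-> x_3 = 1/4 <-> 1/4 = 1
x_2 -> (x_3 <-> x_3) = 1/2 -> 1 = 1
x_1 <-> x_1 = 3/4 <-> 3/4 = 1
x_2 <-> x_3 = 1/2 <-> 1/4 = 3/4
(x_1 <-> x_1) -> (x_2 <-> x_3) = 1 -> 3/4 = 3/4
!((x_1 <-> x_1) -> (x_2 <-> x_3)) = !3/4 = 1/4
(x_2 -> (x_3 <-> x_3)) -> !((x_1 <-> x_1) -> (x_2 <-> x_3)) = 1 -> 1/4 = 1/4
((((x_2 -> x_2) <-> x_1) -> (x_3 -> x_1)) -> (x_1 -> (x_1 <-> x_3))) -> ((x_2 -> (x_3 <-> x_3)) -> !((x_1 <-> x_1) -> (x_2 <-> x_3))) = 3/4 -> 1/4 = 1/2
!x_3 = !1/4 = 3/4
x_3 -> x_1 = 1/4 -> 3/4 = 1
!(x_3 -> x_1) = !1 = 0
!x_3 -> !(x_3 -> x_1) = 3/4 -> 0 = 1/4
x_3 <-> x_3 = 1/4 <-> 1/4 = 1
x_2 -> x_2 = 1/2 -> 1/2 = 1
(x_3 <-> x_3) -> (x_2 -> x_2) = 1 -> 1 = 1
!((x_3 <-> x_3) -> (x_2 -> x_2)) = !1 = 0
x_2 <-> x_2 = 1/2 <-> 1/2 = 1
x_3 <-> x_3 = 1/4 <-> 1/4 = 1
(x_3 <-> x_3) -> x_2 = 1 -> 1/2 = 1/2
(x_2 <-> x_2) <-> ((x_3 <-> x_3) -> x_2) = 1 <-> 1/2 = 1/2
!((x_3 <-> x_3) -> (x_2 -> x_2)) <-> ((x_2 <-> x_2) <-> ((x_3 <-> x_3) -> x_2)) = 0 <-> 1/2 = 1/2
(!x_3 -> !(x_3 -> x_1)) -> (!((x_3 <-> x_3) -> (x_2 -> x_2)) <-> ((x_2 <-> x_2) <-> ((x_3 <-> x_3) -> x_2))) = 1/4 -> 1/2 = 1
(((((x_2 -> x_2) <-> x_1) -> (x_3 -> x_1)) -> (x_1 -> (x_1 <-> x_3))) -> ((x_2 -> (x_3 <-> x_3)) -> !((x_1 <-> x_1) -> (x_2 <-> x_3)))) -> ((!x_3 -> !(x_3 -> x_1)) -> (!((x_3 <-> x_3) -> (x_2 -> x_2)) <-> ((x_2 <-> x_2) <-> ((x_3 <-> x_3) -> x_2)))) = 1/2 -> 1 = 1
!((((((x_2 -> x_2) <-> x_1) -> (x_3 -> x_1)) -> (x_1 -> (x_1 <-> x_3))) -> ((x_2 -> (x_3 <-> x_3)) -> !((x_1 <-> x_1) -> (x_2 <-> x_3)))) -> ((!x_3 -> !(x_3 -> x_1)) -> (!((x_3 <-> x_3) -> (x_2 -> x_2)) <-> ((x_2 <-> x_2) <-> ((x_3 <-> x_3) -> x_2))))) = !1 = 0

0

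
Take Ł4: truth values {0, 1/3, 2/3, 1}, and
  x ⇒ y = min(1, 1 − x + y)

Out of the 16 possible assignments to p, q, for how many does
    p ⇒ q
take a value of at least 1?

p = 0, q = 0 ↦ 1  ≥
p = 0, q = 1/3 ↦ 1  ≥
p = 0, q = 2/3 ↦ 1  ≥
p = 0, q = 1 ↦ 1  ≥
p = 1/3, q = 0 ↦ 2/3  <
p = 1/3, q = 1/3 ↦ 1  ≥
p = 1/3, q = 2/3 ↦ 1  ≥
p = 1/3, q = 1 ↦ 1  ≥
p = 2/3, q = 0 ↦ 1/3  <
p = 2/3, q = 1/3 ↦ 2/3  <
p = 2/3, q = 2/3 ↦ 1  ≥
p = 2/3, q = 1 ↦ 1  ≥
p = 1, q = 0 ↦ 0  <
p = 1, q = 1/3 ↦ 1/3  <
p = 1, q = 2/3 ↦ 2/3  <
p = 1, q = 1 ↦ 1  ≥
So 10 of the 16 assignments meet the threshold.

10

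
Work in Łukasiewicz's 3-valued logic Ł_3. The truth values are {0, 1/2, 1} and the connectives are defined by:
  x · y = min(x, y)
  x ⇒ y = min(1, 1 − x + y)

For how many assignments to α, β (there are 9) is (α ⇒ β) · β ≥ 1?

α = 0, β = 0 ↦ 0  <
α = 0, β = 1/2 ↦ 1/2  <
α = 0, β = 1 ↦ 1  ≥
α = 1/2, β = 0 ↦ 0  <
α = 1/2, β = 1/2 ↦ 1/2  <
α = 1/2, β = 1 ↦ 1  ≥
α = 1, β = 0 ↦ 0  <
α = 1, β = 1/2 ↦ 1/2  <
α = 1, β = 1 ↦ 1  ≥
So 3 of the 9 assignments meet the threshold.

3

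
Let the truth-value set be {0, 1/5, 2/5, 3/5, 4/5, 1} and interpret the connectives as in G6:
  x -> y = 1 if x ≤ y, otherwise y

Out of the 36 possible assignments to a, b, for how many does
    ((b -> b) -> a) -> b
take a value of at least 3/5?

24

value 1: 21 assignments (counts)
value 4/5: 1 assignment (counts)
value 3/5: 2 assignments (counts)
value 2/5: 3 assignments
value 1/5: 4 assignments
value 0: 5 assignments
So 24 of the 36 assignments meet the threshold.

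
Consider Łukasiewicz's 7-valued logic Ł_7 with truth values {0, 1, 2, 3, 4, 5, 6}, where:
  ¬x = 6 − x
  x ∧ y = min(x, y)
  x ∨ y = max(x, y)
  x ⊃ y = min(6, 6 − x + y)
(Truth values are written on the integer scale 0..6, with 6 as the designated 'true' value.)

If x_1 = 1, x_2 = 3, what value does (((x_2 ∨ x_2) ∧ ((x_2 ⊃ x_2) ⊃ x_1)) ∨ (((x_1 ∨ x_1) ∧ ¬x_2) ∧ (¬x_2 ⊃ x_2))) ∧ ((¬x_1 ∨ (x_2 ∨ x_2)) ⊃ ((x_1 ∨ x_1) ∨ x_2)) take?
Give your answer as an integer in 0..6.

x_2 ∨ x_2 = 3 ∨ 3 = 3
x_2 ⊃ x_2 = 3 ⊃ 3 = 6
(x_2 ⊃ x_2) ⊃ x_1 = 6 ⊃ 1 = 1
(x_2 ∨ x_2) ∧ ((x_2 ⊃ x_2) ⊃ x_1) = 3 ∧ 1 = 1
x_1 ∨ x_1 = 1 ∨ 1 = 1
¬x_2 = ¬3 = 3
(x_1 ∨ x_1) ∧ ¬x_2 = 1 ∧ 3 = 1
¬x_2 = ¬3 = 3
¬x_2 ⊃ x_2 = 3 ⊃ 3 = 6
((x_1 ∨ x_1) ∧ ¬x_2) ∧ (¬x_2 ⊃ x_2) = 1 ∧ 6 = 1
((x_2 ∨ x_2) ∧ ((x_2 ⊃ x_2) ⊃ x_1)) ∨ (((x_1 ∨ x_1) ∧ ¬x_2) ∧ (¬x_2 ⊃ x_2)) = 1 ∨ 1 = 1
¬x_1 = ¬1 = 5
x_2 ∨ x_2 = 3 ∨ 3 = 3
¬x_1 ∨ (x_2 ∨ x_2) = 5 ∨ 3 = 5
x_1 ∨ x_1 = 1 ∨ 1 = 1
(x_1 ∨ x_1) ∨ x_2 = 1 ∨ 3 = 3
(¬x_1 ∨ (x_2 ∨ x_2)) ⊃ ((x_1 ∨ x_1) ∨ x_2) = 5 ⊃ 3 = 4
(((x_2 ∨ x_2) ∧ ((x_2 ⊃ x_2) ⊃ x_1)) ∨ (((x_1 ∨ x_1) ∧ ¬x_2) ∧ (¬x_2 ⊃ x_2))) ∧ ((¬x_1 ∨ (x_2 ∨ x_2)) ⊃ ((x_1 ∨ x_1) ∨ x_2)) = 1 ∧ 4 = 1

1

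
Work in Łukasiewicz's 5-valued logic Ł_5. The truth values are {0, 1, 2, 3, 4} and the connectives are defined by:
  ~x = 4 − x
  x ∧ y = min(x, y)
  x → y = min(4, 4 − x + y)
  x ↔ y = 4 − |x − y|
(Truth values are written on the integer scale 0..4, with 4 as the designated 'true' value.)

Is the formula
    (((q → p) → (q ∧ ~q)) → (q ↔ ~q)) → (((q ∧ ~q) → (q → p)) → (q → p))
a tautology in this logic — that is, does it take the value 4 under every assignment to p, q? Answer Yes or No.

No

Counterexample: take p = 0, q = 1.
q → p = 1 → 0 = 3
~q = ~1 = 3
q ∧ ~q = 1 ∧ 3 = 1
(q → p) → (q ∧ ~q) = 3 → 1 = 2
~q = ~1 = 3
q ↔ ~q = 1 ↔ 3 = 2
((q → p) → (q ∧ ~q)) → (q ↔ ~q) = 2 → 2 = 4
~q = ~1 = 3
q ∧ ~q = 1 ∧ 3 = 1
q → p = 1 → 0 = 3
(q ∧ ~q) → (q → p) = 1 → 3 = 4
q → p = 1 → 0 = 3
((q ∧ ~q) → (q → p)) → (q → p) = 4 → 3 = 3
(((q → p) → (q ∧ ~q)) → (q ↔ ~q)) → (((q ∧ ~q) → (q → p)) → (q → p)) = 4 → 3 = 3
This gives 3 ≠ 4.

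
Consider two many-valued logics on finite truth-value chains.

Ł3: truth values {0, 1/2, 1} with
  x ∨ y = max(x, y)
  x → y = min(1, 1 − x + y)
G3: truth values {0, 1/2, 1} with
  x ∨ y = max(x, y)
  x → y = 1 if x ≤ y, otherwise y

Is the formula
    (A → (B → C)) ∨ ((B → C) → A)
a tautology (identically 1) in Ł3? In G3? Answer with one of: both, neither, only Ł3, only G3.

In Ł3: every assignment gives 1 — tautology.
In G3: every assignment gives 1 — tautology.

both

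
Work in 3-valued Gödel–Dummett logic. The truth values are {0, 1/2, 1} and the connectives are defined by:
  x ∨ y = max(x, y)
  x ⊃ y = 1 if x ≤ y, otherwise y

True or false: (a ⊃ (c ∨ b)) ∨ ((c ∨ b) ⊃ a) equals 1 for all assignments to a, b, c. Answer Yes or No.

At a = 1, b = 1/2, c = 1, for instance:
c ∨ b = 1 ∨ 1/2 = 1
a ⊃ (c ∨ b) = 1 ⊃ 1 = 1
(c ∨ b) ⊃ a = 1 ⊃ 1 = 1
(a ⊃ (c ∨ b)) ∨ ((c ∨ b) ⊃ a) = 1 ∨ 1 = 1
and checking the remaining 26 assignments likewise gives ≥ 1 in every case.

Yes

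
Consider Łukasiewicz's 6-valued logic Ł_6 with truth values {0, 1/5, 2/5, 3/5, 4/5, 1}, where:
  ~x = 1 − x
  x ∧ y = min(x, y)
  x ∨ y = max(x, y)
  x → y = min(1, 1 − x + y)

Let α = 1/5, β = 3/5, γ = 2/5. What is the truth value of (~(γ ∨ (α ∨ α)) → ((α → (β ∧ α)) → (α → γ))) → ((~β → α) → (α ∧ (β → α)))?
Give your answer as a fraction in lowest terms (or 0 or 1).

2/5

α ∨ α = 1/5 ∨ 1/5 = 1/5
γ ∨ (α ∨ α) = 2/5 ∨ 1/5 = 2/5
~(γ ∨ (α ∨ α)) = ~2/5 = 3/5
β ∧ α = 3/5 ∧ 1/5 = 1/5
α → (β ∧ α) = 1/5 → 1/5 = 1
α → γ = 1/5 → 2/5 = 1
(α → (β ∧ α)) → (α → γ) = 1 → 1 = 1
~(γ ∨ (α ∨ α)) → ((α → (β ∧ α)) → (α → γ)) = 3/5 → 1 = 1
~β = ~3/5 = 2/5
~β → α = 2/5 → 1/5 = 4/5
β → α = 3/5 → 1/5 = 3/5
α ∧ (β → α) = 1/5 ∧ 3/5 = 1/5
(~β → α) → (α ∧ (β → α)) = 4/5 → 1/5 = 2/5
(~(γ ∨ (α ∨ α)) → ((α → (β ∧ α)) → (α → γ))) → ((~β → α) → (α ∧ (β → α))) = 1 → 2/5 = 2/5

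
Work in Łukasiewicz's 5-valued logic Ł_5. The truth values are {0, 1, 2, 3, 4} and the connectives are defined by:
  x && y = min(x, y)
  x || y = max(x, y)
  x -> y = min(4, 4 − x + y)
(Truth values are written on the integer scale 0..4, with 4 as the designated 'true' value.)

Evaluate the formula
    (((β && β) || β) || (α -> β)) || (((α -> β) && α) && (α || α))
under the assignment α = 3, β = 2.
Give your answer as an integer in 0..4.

β && β = 2 && 2 = 2
(β && β) || β = 2 || 2 = 2
α -> β = 3 -> 2 = 3
((β && β) || β) || (α -> β) = 2 || 3 = 3
α -> β = 3 -> 2 = 3
(α -> β) && α = 3 && 3 = 3
α || α = 3 || 3 = 3
((α -> β) && α) && (α || α) = 3 && 3 = 3
(((β && β) || β) || (α -> β)) || (((α -> β) && α) && (α || α)) = 3 || 3 = 3

3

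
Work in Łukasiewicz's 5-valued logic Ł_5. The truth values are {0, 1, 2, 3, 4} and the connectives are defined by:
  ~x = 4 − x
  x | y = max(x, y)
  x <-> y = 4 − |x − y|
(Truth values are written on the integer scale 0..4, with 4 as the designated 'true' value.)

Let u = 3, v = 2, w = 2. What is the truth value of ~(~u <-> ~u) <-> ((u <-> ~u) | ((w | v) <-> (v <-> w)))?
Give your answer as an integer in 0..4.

~u = ~3 = 1
~u = ~3 = 1
~u <-> ~u = 1 <-> 1 = 4
~(~u <-> ~u) = ~4 = 0
~u = ~3 = 1
u <-> ~u = 3 <-> 1 = 2
w | v = 2 | 2 = 2
v <-> w = 2 <-> 2 = 4
(w | v) <-> (v <-> w) = 2 <-> 4 = 2
(u <-> ~u) | ((w | v) <-> (v <-> w)) = 2 | 2 = 2
~(~u <-> ~u) <-> ((u <-> ~u) | ((w | v) <-> (v <-> w))) = 0 <-> 2 = 2

2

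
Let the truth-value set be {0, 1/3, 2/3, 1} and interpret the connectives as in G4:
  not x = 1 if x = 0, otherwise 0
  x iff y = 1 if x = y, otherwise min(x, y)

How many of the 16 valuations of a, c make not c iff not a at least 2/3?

a = 0, c = 0 ↦ 1  ≥
a = 0, c = 1/3 ↦ 0  <
a = 0, c = 2/3 ↦ 0  <
a = 0, c = 1 ↦ 0  <
a = 1/3, c = 0 ↦ 0  <
a = 1/3, c = 1/3 ↦ 1  ≥
a = 1/3, c = 2/3 ↦ 1  ≥
a = 1/3, c = 1 ↦ 1  ≥
a = 2/3, c = 0 ↦ 0  <
a = 2/3, c = 1/3 ↦ 1  ≥
a = 2/3, c = 2/3 ↦ 1  ≥
a = 2/3, c = 1 ↦ 1  ≥
a = 1, c = 0 ↦ 0  <
a = 1, c = 1/3 ↦ 1  ≥
a = 1, c = 2/3 ↦ 1  ≥
a = 1, c = 1 ↦ 1  ≥
So 10 of the 16 assignments meet the threshold.

10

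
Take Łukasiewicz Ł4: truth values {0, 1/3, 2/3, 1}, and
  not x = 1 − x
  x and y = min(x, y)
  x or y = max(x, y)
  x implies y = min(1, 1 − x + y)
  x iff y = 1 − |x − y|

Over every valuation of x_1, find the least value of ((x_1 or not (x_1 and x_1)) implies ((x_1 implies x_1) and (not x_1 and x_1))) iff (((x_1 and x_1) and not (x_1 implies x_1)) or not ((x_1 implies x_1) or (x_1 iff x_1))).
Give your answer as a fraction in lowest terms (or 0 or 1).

Take x_1 = 1/3:
x_1 and x_1 = 1/3 and 1/3 = 1/3
not (x_1 and x_1) = not 1/3 = 2/3
x_1 or not (x_1 and x_1) = 1/3 or 2/3 = 2/3
x_1 implies x_1 = 1/3 implies 1/3 = 1
not x_1 = not 1/3 = 2/3
not x_1 and x_1 = 2/3 and 1/3 = 1/3
(x_1 implies x_1) and (not x_1 and x_1) = 1 and 1/3 = 1/3
(x_1 or not (x_1 and x_1)) implies ((x_1 implies x_1) and (not x_1 and x_1)) = 2/3 implies 1/3 = 2/3
x_1 and x_1 = 1/3 and 1/3 = 1/3
x_1 implies x_1 = 1/3 implies 1/3 = 1
not (x_1 implies x_1) = not 1 = 0
(x_1 and x_1) and not (x_1 implies x_1) = 1/3 and 0 = 0
x_1 implies x_1 = 1/3 implies 1/3 = 1
x_1 iff x_1 = 1/3 iff 1/3 = 1
(x_1 implies x_1) or (x_1 iff x_1) = 1 or 1 = 1
not ((x_1 implies x_1) or (x_1 iff x_1)) = not 1 = 0
((x_1 and x_1) and not (x_1 implies x_1)) or not ((x_1 implies x_1) or (x_1 iff x_1)) = 0 or 0 = 0
((x_1 or not (x_1 and x_1)) implies ((x_1 implies x_1) and (not x_1 and x_1))) iff (((x_1 and x_1) and not (x_1 implies x_1)) or not ((x_1 implies x_1) or (x_1 iff x_1))) = 2/3 iff 0 = 1/3
No assignment yields a value below 1/3, so this is the minimum.

1/3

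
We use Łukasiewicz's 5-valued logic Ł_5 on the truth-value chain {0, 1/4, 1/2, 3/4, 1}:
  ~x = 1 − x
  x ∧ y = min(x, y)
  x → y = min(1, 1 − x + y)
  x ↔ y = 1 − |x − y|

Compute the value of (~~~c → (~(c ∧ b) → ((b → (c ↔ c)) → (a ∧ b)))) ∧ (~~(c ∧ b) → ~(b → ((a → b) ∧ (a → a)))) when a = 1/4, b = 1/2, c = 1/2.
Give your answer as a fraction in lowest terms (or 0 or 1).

1/2

~c = ~1/2 = 1/2
~~c = ~1/2 = 1/2
~~~c = ~1/2 = 1/2
c ∧ b = 1/2 ∧ 1/2 = 1/2
~(c ∧ b) = ~1/2 = 1/2
c ↔ c = 1/2 ↔ 1/2 = 1
b → (c ↔ c) = 1/2 → 1 = 1
a ∧ b = 1/4 ∧ 1/2 = 1/4
(b → (c ↔ c)) → (a ∧ b) = 1 → 1/4 = 1/4
~(c ∧ b) → ((b → (c ↔ c)) → (a ∧ b)) = 1/2 → 1/4 = 3/4
~~~c → (~(c ∧ b) → ((b → (c ↔ c)) → (a ∧ b))) = 1/2 → 3/4 = 1
c ∧ b = 1/2 ∧ 1/2 = 1/2
~(c ∧ b) = ~1/2 = 1/2
~~(c ∧ b) = ~1/2 = 1/2
a → b = 1/4 → 1/2 = 1
a → a = 1/4 → 1/4 = 1
(a → b) ∧ (a → a) = 1 ∧ 1 = 1
b → ((a → b) ∧ (a → a)) = 1/2 → 1 = 1
~(b → ((a → b) ∧ (a → a))) = ~1 = 0
~~(c ∧ b) → ~(b → ((a → b) ∧ (a → a))) = 1/2 → 0 = 1/2
(~~~c → (~(c ∧ b) → ((b → (c ↔ c)) → (a ∧ b)))) ∧ (~~(c ∧ b) → ~(b → ((a → b) ∧ (a → a)))) = 1 ∧ 1/2 = 1/2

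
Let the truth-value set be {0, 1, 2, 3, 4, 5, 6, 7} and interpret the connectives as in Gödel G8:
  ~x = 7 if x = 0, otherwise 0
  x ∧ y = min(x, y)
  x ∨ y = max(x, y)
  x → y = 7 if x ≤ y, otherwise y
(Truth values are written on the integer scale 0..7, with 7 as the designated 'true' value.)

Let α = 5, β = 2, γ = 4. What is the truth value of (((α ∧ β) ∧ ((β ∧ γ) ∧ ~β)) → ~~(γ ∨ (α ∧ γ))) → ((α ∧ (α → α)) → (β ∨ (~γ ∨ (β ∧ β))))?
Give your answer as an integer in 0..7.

α ∧ β = 5 ∧ 2 = 2
β ∧ γ = 2 ∧ 4 = 2
~β = ~2 = 0
(β ∧ γ) ∧ ~β = 2 ∧ 0 = 0
(α ∧ β) ∧ ((β ∧ γ) ∧ ~β) = 2 ∧ 0 = 0
α ∧ γ = 5 ∧ 4 = 4
γ ∨ (α ∧ γ) = 4 ∨ 4 = 4
~(γ ∨ (α ∧ γ)) = ~4 = 0
~~(γ ∨ (α ∧ γ)) = ~0 = 7
((α ∧ β) ∧ ((β ∧ γ) ∧ ~β)) → ~~(γ ∨ (α ∧ γ)) = 0 → 7 = 7
α → α = 5 → 5 = 7
α ∧ (α → α) = 5 ∧ 7 = 5
~γ = ~4 = 0
β ∧ β = 2 ∧ 2 = 2
~γ ∨ (β ∧ β) = 0 ∨ 2 = 2
β ∨ (~γ ∨ (β ∧ β)) = 2 ∨ 2 = 2
(α ∧ (α → α)) → (β ∨ (~γ ∨ (β ∧ β))) = 5 → 2 = 2
(((α ∧ β) ∧ ((β ∧ γ) ∧ ~β)) → ~~(γ ∨ (α ∧ γ))) → ((α ∧ (α → α)) → (β ∨ (~γ ∨ (β ∧ β)))) = 7 → 2 = 2

2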